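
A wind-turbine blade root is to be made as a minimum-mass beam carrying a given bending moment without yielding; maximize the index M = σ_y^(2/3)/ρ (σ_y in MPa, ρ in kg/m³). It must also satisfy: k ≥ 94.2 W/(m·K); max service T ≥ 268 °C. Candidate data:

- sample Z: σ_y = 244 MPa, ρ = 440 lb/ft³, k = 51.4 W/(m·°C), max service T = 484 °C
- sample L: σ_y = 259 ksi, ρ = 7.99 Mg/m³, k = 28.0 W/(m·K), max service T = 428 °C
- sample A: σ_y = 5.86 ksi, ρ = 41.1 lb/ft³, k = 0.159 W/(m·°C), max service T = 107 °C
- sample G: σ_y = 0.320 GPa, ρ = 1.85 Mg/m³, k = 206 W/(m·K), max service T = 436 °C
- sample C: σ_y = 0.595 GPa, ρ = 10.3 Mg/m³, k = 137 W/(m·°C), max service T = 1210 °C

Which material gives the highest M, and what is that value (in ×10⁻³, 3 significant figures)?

Screen on constraints: k ≥ 94.2 W/(m·K); max service T ≥ 268 °C. Survivors: sample G, sample C.
Convert each candidate to consistent units, then evaluate M:
  sample G: σ_y = 320.0 MPa, ρ = 1850 kg/m³
  sample C: σ_y = 595.0 MPa, ρ = 10300 kg/m³
  sample G: M = 25.3×10⁻³
  sample C: M = 6.87×10⁻³
Sample G has the largest M.

sample G, M = 25.3×10⁻³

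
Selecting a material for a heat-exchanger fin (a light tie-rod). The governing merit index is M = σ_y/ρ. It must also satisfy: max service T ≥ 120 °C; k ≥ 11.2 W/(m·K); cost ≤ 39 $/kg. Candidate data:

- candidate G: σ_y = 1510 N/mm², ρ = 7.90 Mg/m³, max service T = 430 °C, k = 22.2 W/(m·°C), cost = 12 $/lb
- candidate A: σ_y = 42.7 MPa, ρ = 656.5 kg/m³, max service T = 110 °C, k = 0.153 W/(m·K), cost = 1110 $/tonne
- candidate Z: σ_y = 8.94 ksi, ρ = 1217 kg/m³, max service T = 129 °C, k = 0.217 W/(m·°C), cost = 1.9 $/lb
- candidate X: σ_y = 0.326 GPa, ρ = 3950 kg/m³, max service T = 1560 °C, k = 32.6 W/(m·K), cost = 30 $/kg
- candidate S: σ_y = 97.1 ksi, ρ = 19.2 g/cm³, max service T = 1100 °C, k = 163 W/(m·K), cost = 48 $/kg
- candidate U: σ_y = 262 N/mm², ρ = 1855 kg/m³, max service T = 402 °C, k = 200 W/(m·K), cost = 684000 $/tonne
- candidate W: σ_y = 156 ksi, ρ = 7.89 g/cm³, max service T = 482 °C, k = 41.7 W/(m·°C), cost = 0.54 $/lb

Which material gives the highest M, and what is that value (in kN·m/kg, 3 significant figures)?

candidate G, M = 191 kN·m/kg

Screen on constraints: max service T ≥ 120 °C; k ≥ 11.2 W/(m·K); cost ≤ 39 $/kg. Survivors: candidate G, candidate X, candidate W.
Convert each candidate to consistent units, then evaluate M:
  candidate G: σ_y = 1510 MPa, ρ = 7900 kg/m³
  candidate X: σ_y = 326.0 MPa, ρ = 3950 kg/m³
  candidate W: σ_y = 1076 MPa, ρ = 7890 kg/m³
  candidate G: M = 191 kN·m/kg
  candidate W: M = 136 kN·m/kg
  candidate X: M = 82.5 kN·m/kg
The maximum is for candidate G.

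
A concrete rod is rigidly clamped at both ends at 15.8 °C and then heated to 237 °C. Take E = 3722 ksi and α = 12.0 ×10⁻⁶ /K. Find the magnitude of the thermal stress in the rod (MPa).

E = 3722 ksi = 25.66 GPa.
ΔT = 221.2 K. Constrained thermal stress σ = E·α·ΔT = 25.66×10³ MPa × 12.0×10⁻⁶ × 221.2 = 68.1 MPa (compressive).

68.1 MPa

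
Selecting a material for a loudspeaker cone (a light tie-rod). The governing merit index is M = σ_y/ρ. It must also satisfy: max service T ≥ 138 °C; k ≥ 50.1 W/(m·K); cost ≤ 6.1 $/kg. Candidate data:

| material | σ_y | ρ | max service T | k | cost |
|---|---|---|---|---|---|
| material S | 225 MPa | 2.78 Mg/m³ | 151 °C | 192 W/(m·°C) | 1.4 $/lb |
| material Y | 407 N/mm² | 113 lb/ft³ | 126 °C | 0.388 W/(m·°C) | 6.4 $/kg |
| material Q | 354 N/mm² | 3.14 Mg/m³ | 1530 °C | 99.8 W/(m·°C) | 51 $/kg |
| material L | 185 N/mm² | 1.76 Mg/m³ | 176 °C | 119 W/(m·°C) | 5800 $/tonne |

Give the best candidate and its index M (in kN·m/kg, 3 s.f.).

Screen on constraints: max service T ≥ 138 °C; k ≥ 50.1 W/(m·K); cost ≤ 6.1 $/kg. Survivors: material S, material L.
Normalizing units and computing the index:
  material S: σ_y = 225.0 MPa, ρ = 2780 kg/m³
  material L: σ_y = 185.0 MPa, ρ = 1760 kg/m³
  material L: M = 105 kN·m/kg
  material S: M = 80.9 kN·m/kg
Highest index: material L.

material L, M = 105 kN·m/kg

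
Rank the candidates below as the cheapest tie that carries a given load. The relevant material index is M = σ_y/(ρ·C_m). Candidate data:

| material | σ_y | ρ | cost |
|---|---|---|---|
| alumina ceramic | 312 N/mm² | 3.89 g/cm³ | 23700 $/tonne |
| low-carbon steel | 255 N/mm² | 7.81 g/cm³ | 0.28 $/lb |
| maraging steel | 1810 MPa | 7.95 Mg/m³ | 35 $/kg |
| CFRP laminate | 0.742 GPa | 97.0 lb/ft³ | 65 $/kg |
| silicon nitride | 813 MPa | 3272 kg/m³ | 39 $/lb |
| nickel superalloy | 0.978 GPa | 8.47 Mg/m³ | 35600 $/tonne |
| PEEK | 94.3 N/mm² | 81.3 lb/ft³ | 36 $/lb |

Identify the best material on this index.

low-carbon steel

After converting to SI:
  alumina ceramic: σ_y = 312.0 MPa, ρ = 3890 kg/m³, cost = 23.70 $/kg
  low-carbon steel: σ_y = 255.0 MPa, ρ = 7810 kg/m³, cost = 0.6173 $/kg
  maraging steel: σ_y = 1810 MPa, ρ = 7950 kg/m³, cost = 35.00 $/kg
  CFRP laminate: σ_y = 742.0 MPa, ρ = 1554 kg/m³, cost = 65.00 $/kg
  silicon nitride: σ_y = 813.0 MPa, ρ = 3272 kg/m³, cost = 85.98 $/kg
  nickel superalloy: σ_y = 978.0 MPa, ρ = 8470 kg/m³, cost = 35.60 $/kg
  PEEK: σ_y = 94.30 MPa, ρ = 1302 kg/m³, cost = 79.37 $/kg
  low-carbon steel: M = 52.9 kN·m per $
  CFRP laminate: M = 7.35 kN·m per $
  maraging steel: M = 6.50 kN·m per $
  alumina ceramic: M = 3.38 kN·m per $
  nickel superalloy: M = 3.24 kN·m per $
  silicon nitride: M = 2.89 kN·m per $
  PEEK: M = 0.912 kN·m per $
The maximum is for low-carbon steel.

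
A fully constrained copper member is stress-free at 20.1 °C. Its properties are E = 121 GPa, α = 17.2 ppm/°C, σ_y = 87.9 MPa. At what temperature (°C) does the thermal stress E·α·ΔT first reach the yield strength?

E·α·ΔT = 87.90 MPa ⇒ ΔT = 87.90 / (121.0×10³ × 17.2×10⁻⁶) = 42.24 K.
T = 20.1 + 42.24 = 62.34 °C.

62.3 °C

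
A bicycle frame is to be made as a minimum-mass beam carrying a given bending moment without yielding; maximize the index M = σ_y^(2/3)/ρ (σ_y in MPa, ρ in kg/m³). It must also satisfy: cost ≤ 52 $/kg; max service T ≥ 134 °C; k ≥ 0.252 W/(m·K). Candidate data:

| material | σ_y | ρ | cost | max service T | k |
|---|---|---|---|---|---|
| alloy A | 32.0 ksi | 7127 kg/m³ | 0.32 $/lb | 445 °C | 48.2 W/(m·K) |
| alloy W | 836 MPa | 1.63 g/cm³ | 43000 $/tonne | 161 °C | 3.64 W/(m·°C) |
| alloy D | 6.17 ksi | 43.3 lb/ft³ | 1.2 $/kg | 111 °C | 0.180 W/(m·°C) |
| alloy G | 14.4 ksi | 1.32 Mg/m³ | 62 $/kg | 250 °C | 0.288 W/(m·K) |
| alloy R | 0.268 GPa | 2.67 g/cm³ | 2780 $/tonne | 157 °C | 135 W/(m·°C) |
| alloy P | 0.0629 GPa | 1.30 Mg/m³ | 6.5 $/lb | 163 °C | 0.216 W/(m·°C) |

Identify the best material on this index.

Screen on constraints: cost ≤ 52 $/kg; max service T ≥ 134 °C; k ≥ 0.252 W/(m·K). Survivors: alloy A, alloy W, alloy R.
Putting every candidate on a common basis:
  alloy A: σ_y = 220.6 MPa, ρ = 7127 kg/m³
  alloy W: σ_y = 836.0 MPa, ρ = 1630 kg/m³
  alloy R: σ_y = 268.0 MPa, ρ = 2670 kg/m³
  alloy W: M = 54.4×10⁻³
  alloy R: M = 15.6×10⁻³
  alloy A: M = 5.12×10⁻³
Alloy W has the largest M.

alloy W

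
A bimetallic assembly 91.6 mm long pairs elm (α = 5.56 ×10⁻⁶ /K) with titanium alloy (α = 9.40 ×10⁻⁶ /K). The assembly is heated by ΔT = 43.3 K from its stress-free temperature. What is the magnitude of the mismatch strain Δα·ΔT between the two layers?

1.66×10⁻⁴

Δα = |5.56 − 9.40|×10⁻⁶/K = 3.84×10⁻⁶/K.
Mismatch strain = Δα·ΔT = 3.84×10⁻⁶ × 43.3 = 1.66×10⁻⁴.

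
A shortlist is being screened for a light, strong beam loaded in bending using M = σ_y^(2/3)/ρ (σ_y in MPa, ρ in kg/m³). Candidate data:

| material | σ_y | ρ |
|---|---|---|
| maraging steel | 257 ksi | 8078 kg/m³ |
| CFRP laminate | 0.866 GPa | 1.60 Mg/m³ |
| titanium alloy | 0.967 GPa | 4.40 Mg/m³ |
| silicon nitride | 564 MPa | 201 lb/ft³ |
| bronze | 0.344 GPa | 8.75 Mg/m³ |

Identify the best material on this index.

Convert each candidate to consistent units, then evaluate M:
  maraging steel: σ_y = 1772 MPa, ρ = 8078 kg/m³
  CFRP laminate: σ_y = 866.0 MPa, ρ = 1600 kg/m³
  titanium alloy: σ_y = 967.0 MPa, ρ = 4400 kg/m³
  silicon nitride: σ_y = 564.0 MPa, ρ = 3220 kg/m³
  bronze: σ_y = 344.0 MPa, ρ = 8750 kg/m³
  CFRP laminate: M = 56.8×10⁻³
  titanium alloy: M = 22.2×10⁻³
  silicon nitride: M = 21.2×10⁻³
  maraging steel: M = 18.1×10⁻³
  bronze: M = 5.61×10⁻³
CFRP laminate ranks first.

CFRP laminate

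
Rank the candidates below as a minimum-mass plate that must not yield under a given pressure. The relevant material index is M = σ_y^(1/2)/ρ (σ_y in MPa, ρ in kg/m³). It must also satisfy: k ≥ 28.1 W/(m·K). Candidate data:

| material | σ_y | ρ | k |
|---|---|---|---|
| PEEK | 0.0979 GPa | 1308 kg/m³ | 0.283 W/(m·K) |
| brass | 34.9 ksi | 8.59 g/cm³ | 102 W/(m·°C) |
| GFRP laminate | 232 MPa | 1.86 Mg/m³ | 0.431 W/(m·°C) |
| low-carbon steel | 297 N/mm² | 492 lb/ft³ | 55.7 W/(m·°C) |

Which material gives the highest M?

low-carbon steel

Screen on constraints: k ≥ 28.1 W/(m·K). Survivors: brass, low-carbon steel.
Convert each candidate to consistent units, then evaluate M:
  brass: σ_y = 240.6 MPa, ρ = 8590 kg/m³
  low-carbon steel: σ_y = 297.0 MPa, ρ = 7881 kg/m³
  low-carbon steel: M = 2.19×10⁻³
  brass: M = 1.81×10⁻³
Low-carbon steel has the largest M.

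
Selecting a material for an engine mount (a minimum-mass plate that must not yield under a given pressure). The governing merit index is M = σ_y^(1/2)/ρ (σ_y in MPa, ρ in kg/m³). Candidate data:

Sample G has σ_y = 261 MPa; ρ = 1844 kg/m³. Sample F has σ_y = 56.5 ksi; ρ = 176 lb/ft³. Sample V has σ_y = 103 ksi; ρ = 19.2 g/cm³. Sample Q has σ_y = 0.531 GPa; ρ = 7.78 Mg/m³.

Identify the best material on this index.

sample G

Putting every candidate on a common basis:
  sample G: σ_y = 261.0 MPa, ρ = 1844 kg/m³
  sample F: σ_y = 389.6 MPa, ρ = 2819 kg/m³
  sample V: σ_y = 710.2 MPa, ρ = 19200 kg/m³
  sample Q: σ_y = 531.0 MPa, ρ = 7780 kg/m³
  sample G: M = 8.76×10⁻³
  sample F: M = 7.00×10⁻³
  sample Q: M = 2.96×10⁻³
  sample V: M = 1.39×10⁻³
Sample G ranks first.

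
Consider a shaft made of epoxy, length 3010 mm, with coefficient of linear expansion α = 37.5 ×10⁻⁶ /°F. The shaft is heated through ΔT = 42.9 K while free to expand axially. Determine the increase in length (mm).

8.72 mm

Convert α: 37.5×10⁻⁶/°F × (9/5) = 67.5×10⁻⁶/K.
ΔL = α·L₀·ΔT = 67.5×10⁻⁶ × 3010 mm × 42.90 K = 8.72 mm.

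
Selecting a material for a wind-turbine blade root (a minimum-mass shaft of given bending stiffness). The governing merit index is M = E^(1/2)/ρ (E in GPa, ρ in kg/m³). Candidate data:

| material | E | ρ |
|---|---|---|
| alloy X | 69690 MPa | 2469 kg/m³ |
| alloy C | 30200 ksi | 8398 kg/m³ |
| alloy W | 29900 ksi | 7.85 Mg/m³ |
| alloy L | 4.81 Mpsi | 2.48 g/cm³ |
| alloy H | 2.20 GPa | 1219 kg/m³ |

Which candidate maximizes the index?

In SI units:
  alloy X: E = 69.69 GPa, ρ = 2469 kg/m³
  alloy C: E = 208.2 GPa, ρ = 8398 kg/m³
  alloy W: E = 206.2 GPa, ρ = 7850 kg/m³
  alloy L: E = 33.16 GPa, ρ = 2480 kg/m³
  alloy H: E = 2.200 GPa, ρ = 1219 kg/m³
  alloy X: M = 3.38×10⁻³
  alloy L: M = 2.32×10⁻³
  alloy W: M = 1.83×10⁻³
  alloy C: M = 1.72×10⁻³
  alloy H: M = 1.22×10⁻³
Alloy X has the largest M.

alloy X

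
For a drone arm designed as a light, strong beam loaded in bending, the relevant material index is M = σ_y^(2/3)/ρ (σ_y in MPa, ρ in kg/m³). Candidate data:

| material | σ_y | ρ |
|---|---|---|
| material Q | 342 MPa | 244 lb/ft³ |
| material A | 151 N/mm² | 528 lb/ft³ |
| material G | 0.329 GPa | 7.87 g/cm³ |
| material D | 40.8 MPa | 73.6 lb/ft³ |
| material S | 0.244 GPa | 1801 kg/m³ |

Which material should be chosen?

material S

Convert each candidate to consistent units, then evaluate M:
  material Q: σ_y = 342.0 MPa, ρ = 3909 kg/m³
  material A: σ_y = 151.0 MPa, ρ = 8458 kg/m³
  material G: σ_y = 329.0 MPa, ρ = 7870 kg/m³
  material D: σ_y = 40.80 MPa, ρ = 1179 kg/m³
  material S: σ_y = 244.0 MPa, ρ = 1801 kg/m³
  material S: M = 21.7×10⁻³
  material Q: M = 12.5×10⁻³
  material D: M = 10.1×10⁻³
  material G: M = 6.06×10⁻³
  material A: M = 3.35×10⁻³
Material S has the largest M.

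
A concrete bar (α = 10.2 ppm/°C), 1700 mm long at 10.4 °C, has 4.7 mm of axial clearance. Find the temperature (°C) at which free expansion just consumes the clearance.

281 °C

α·L₀·ΔT = 4.7 mm ⇒ ΔT = 4.7 / (10.2×10⁻⁶ × 1700.0) = 271.0 K.
T = 10.4 + 271.0 = 281.4 °C.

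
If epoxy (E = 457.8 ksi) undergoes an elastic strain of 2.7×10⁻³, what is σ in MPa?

8.52 MPa

E = 457.8 ksi = 3.156 GPa.
σ = E·ε = 3156 MPa × 2.7×10⁻³ = 8.52 MPa.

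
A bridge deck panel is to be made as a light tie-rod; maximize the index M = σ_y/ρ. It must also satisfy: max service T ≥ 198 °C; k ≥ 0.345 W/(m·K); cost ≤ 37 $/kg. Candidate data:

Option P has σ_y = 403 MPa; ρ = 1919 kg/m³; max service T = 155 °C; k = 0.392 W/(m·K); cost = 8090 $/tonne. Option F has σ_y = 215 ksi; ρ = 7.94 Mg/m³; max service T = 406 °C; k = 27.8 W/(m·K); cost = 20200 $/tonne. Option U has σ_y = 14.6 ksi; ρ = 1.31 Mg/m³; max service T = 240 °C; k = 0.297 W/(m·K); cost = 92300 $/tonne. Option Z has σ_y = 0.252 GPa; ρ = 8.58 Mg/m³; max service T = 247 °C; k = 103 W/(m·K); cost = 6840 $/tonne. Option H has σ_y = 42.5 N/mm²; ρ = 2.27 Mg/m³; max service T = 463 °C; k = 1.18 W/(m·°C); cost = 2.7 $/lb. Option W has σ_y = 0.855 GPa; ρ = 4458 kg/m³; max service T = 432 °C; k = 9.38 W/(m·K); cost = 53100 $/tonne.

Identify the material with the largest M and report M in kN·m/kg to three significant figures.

option F, M = 187 kN·m/kg

Screen on constraints: max service T ≥ 198 °C; k ≥ 0.345 W/(m·K); cost ≤ 37 $/kg. Survivors: option F, option Z, option H.
Convert each candidate to consistent units, then evaluate M:
  option F: σ_y = 1482 MPa, ρ = 7940 kg/m³
  option Z: σ_y = 252.0 MPa, ρ = 8580 kg/m³
  option H: σ_y = 42.50 MPa, ρ = 2270 kg/m³
  option F: M = 187 kN·m/kg
  option Z: M = 29.4 kN·m/kg
  option H: M = 18.7 kN·m/kg
Option F has the largest M.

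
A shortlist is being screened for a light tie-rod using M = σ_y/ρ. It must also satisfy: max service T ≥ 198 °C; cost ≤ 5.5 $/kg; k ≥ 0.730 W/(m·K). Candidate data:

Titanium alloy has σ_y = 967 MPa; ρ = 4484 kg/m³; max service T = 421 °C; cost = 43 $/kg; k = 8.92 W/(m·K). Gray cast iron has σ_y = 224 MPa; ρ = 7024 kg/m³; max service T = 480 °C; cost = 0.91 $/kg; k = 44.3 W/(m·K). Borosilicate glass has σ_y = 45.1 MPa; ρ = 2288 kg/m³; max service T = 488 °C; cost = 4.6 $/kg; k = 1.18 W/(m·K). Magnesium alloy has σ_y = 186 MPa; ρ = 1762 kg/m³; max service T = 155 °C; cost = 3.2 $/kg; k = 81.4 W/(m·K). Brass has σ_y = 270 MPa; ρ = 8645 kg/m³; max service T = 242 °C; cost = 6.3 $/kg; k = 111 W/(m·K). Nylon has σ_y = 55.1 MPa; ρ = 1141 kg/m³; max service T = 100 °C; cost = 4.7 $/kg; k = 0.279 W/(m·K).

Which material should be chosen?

Screen on constraints: max service T ≥ 198 °C; cost ≤ 5.5 $/kg; k ≥ 0.730 W/(m·K). Survivors: gray cast iron, borosilicate glass.
Computing M directly (units already consistent):
  gray cast iron: M = 31.9 kN·m/kg
  borosilicate glass: M = 19.7 kN·m/kg
Highest index: gray cast iron.

gray cast iron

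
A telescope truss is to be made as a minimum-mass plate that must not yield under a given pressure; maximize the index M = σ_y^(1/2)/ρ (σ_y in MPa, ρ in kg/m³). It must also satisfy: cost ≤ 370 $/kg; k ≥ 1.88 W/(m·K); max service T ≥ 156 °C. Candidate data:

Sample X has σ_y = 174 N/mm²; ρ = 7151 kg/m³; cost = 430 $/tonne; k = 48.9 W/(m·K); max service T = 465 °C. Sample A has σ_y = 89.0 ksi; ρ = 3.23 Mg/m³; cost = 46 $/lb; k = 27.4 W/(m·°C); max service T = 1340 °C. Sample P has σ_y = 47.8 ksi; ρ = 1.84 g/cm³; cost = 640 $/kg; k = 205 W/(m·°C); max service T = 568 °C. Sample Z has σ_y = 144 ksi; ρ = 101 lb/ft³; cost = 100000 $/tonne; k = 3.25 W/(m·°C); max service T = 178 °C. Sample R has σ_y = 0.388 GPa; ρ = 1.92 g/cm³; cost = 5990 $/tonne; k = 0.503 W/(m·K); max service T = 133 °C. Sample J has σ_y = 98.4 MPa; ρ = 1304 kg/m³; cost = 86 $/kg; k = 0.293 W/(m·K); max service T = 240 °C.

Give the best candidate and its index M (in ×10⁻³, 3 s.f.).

sample Z, M = 19.5×10⁻³

Screen on constraints: cost ≤ 370 $/kg; k ≥ 1.88 W/(m·K); max service T ≥ 156 °C. Survivors: sample X, sample A, sample Z.
In SI units:
  sample X: σ_y = 174.0 MPa, ρ = 7151 kg/m³
  sample A: σ_y = 613.6 MPa, ρ = 3230 kg/m³
  sample Z: σ_y = 992.8 MPa, ρ = 1618 kg/m³
  sample Z: M = 19.5×10⁻³
  sample A: M = 7.67×10⁻³
  sample X: M = 1.84×10⁻³
Highest index: sample Z.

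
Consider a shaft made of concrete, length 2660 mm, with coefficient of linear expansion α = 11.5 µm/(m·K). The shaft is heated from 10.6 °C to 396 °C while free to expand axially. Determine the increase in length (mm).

11.8 mm

ΔT = 396 − 10.6 = 385.4 K.
ΔL = α·L₀·ΔT = 11.5×10⁻⁶ × 2660 mm × 385.4 K = 11.8 mm.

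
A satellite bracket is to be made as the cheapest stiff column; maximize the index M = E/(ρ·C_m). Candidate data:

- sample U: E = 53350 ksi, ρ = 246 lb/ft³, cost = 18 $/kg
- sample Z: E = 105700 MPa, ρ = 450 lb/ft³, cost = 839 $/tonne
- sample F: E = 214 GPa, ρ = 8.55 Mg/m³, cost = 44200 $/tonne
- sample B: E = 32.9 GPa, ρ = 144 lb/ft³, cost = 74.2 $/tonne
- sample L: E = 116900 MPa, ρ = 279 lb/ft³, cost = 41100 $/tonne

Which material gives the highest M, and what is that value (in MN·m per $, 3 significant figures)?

sample B, M = 192 MN·m per $

In SI units:
  sample U: E = 367.8 GPa, ρ = 3941 kg/m³, cost = 18.00 $/kg
  sample Z: E = 105.7 GPa, ρ = 7208 kg/m³, cost = 0.8390 $/kg
  sample F: E = 214.0 GPa, ρ = 8550 kg/m³, cost = 44.20 $/kg
  sample B: E = 32.90 GPa, ρ = 2307 kg/m³, cost = 0.07420 $/kg
  sample L: E = 116.9 GPa, ρ = 4469 kg/m³, cost = 41.10 $/kg
  sample B: M = 192 MN·m per $
  sample Z: M = 17.5 MN·m per $
  sample U: M = 5.19 MN·m per $
  sample L: M = 0.636 MN·m per $
  sample F: M = 0.566 MN·m per $
Sample B ranks first.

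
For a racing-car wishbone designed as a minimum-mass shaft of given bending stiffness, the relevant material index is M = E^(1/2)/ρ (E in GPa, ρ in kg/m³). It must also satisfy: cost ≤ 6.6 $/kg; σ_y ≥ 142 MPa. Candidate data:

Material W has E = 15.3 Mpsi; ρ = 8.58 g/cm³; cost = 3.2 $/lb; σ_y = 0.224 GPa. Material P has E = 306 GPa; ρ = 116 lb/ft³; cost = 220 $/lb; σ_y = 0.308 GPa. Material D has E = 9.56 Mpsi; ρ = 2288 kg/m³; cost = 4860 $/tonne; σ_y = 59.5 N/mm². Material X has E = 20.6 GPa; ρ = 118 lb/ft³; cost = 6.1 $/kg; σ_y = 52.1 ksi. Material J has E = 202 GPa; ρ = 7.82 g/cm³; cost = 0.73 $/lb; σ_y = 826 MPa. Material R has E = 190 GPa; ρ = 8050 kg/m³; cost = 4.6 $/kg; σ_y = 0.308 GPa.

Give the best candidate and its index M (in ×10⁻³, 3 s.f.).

material X, M = 2.40×10⁻³

Screen on constraints: cost ≤ 6.6 $/kg; σ_y ≥ 142 MPa. Survivors: material X, material J, material R.
Convert each candidate to consistent units, then evaluate M:
  material X: E = 20.60 GPa, ρ = 1890 kg/m³
  material J: E = 202.0 GPa, ρ = 7820 kg/m³
  material R: E = 190.0 GPa, ρ = 8050 kg/m³
  material X: M = 2.40×10⁻³
  material J: M = 1.82×10⁻³
  material R: M = 1.71×10⁻³
The maximum is for material X.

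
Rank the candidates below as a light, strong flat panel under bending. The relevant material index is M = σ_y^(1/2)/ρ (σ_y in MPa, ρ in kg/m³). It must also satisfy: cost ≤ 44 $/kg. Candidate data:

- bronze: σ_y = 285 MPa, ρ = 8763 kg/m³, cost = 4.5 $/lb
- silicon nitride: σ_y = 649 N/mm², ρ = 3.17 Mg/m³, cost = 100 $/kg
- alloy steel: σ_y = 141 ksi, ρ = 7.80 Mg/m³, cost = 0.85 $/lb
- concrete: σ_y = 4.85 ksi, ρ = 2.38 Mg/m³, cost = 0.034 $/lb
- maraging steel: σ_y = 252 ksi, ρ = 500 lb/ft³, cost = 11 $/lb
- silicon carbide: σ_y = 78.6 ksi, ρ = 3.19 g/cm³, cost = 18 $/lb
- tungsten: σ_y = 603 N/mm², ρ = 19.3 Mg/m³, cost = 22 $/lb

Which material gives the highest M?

silicon carbide

Screen on constraints: cost ≤ 44 $/kg. Survivors: bronze, alloy steel, concrete, maraging steel, silicon carbide.
In SI units:
  bronze: σ_y = 285.0 MPa, ρ = 8763 kg/m³
  alloy steel: σ_y = 972.2 MPa, ρ = 7800 kg/m³
  concrete: σ_y = 33.44 MPa, ρ = 2380 kg/m³
  maraging steel: σ_y = 1737 MPa, ρ = 8009 kg/m³
  silicon carbide: σ_y = 541.9 MPa, ρ = 3190 kg/m³
  silicon carbide: M = 7.30×10⁻³
  maraging steel: M = 5.20×10⁻³
  alloy steel: M = 4.00×10⁻³
  concrete: M = 2.43×10⁻³
  bronze: M = 1.93×10⁻³
Highest index: silicon carbide.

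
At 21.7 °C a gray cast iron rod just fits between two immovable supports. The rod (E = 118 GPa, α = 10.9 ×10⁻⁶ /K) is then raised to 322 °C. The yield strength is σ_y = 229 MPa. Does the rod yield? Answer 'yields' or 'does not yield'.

ΔT = 300.3 K. Constrained thermal stress σ = E·α·ΔT = 118.0×10³ MPa × 10.9×10⁻⁶ × 300.3 = 386 MPa (compressive).
Compare to σ_y = 229 MPa: σ ≥ σ_y, so it yields.

yields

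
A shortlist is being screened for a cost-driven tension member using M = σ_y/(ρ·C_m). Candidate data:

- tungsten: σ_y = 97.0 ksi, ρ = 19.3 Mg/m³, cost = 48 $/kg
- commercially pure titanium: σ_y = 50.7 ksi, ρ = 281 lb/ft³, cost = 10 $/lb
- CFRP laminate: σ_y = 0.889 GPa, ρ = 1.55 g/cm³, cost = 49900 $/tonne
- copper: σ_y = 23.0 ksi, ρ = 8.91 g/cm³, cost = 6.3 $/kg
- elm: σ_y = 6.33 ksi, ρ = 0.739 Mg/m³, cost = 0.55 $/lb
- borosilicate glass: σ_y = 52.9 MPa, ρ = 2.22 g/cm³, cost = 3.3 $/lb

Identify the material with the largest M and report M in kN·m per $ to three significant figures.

elm, M = 48.7 kN·m per $

Putting every candidate on a common basis:
  tungsten: σ_y = 668.8 MPa, ρ = 19300 kg/m³, cost = 48.00 $/kg
  commercially pure titanium: σ_y = 349.6 MPa, ρ = 4501 kg/m³, cost = 22.05 $/kg
  CFRP laminate: σ_y = 889.0 MPa, ρ = 1550 kg/m³, cost = 49.90 $/kg
  copper: σ_y = 158.6 MPa, ρ = 8910 kg/m³, cost = 6.300 $/kg
  elm: σ_y = 43.64 MPa, ρ = 739.0 kg/m³, cost = 1.213 $/kg
  borosilicate glass: σ_y = 52.90 MPa, ρ = 2220 kg/m³, cost = 7.275 $/kg
  elm: M = 48.7 kN·m per $
  CFRP laminate: M = 11.5 kN·m per $
  commercially pure titanium: M = 3.52 kN·m per $
  borosilicate glass: M = 3.28 kN·m per $
  copper: M = 2.83 kN·m per $
  tungsten: M = 0.722 kN·m per $
Elm has the largest M.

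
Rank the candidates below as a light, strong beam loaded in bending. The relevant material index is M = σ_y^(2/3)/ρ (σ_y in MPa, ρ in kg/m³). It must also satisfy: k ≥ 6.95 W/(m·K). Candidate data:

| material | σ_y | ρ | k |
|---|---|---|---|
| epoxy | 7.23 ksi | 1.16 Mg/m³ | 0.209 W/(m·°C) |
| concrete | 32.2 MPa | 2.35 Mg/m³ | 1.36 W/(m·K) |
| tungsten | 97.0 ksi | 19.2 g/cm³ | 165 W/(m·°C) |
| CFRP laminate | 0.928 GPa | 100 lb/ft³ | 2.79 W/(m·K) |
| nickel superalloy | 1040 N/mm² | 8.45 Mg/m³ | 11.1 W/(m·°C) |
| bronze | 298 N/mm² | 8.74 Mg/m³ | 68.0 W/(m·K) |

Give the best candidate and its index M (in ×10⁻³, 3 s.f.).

nickel superalloy, M = 12.1×10⁻³

Screen on constraints: k ≥ 6.95 W/(m·K). Survivors: tungsten, nickel superalloy, bronze.
In SI units:
  tungsten: σ_y = 668.8 MPa, ρ = 19200 kg/m³
  nickel superalloy: σ_y = 1040 MPa, ρ = 8450 kg/m³
  bronze: σ_y = 298.0 MPa, ρ = 8740 kg/m³
  nickel superalloy: M = 12.1×10⁻³
  bronze: M = 5.10×10⁻³
  tungsten: M = 3.98×10⁻³
The maximum is for nickel superalloy.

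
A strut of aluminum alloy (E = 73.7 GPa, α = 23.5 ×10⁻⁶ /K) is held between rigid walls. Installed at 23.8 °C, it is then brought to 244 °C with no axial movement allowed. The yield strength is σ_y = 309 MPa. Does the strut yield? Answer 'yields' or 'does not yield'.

ΔT = 220.2 K. Constrained thermal stress σ = E·α·ΔT = 73.70×10³ MPa × 23.5×10⁻⁶ × 220.2 = 381 MPa (compressive).
Compare to σ_y = 309 MPa: σ ≥ σ_y, so it yields.

yields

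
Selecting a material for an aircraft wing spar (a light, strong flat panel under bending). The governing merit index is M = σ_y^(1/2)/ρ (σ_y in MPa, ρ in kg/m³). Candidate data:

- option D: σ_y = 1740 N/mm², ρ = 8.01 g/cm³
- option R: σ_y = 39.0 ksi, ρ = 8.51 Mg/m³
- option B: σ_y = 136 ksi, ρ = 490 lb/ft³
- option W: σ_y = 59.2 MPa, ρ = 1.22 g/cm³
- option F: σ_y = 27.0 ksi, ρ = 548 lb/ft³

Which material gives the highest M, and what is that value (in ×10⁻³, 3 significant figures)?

Putting every candidate on a common basis:
  option D: σ_y = 1740 MPa, ρ = 8010 kg/m³
  option R: σ_y = 268.9 MPa, ρ = 8510 kg/m³
  option B: σ_y = 937.7 MPa, ρ = 7849 kg/m³
  option W: σ_y = 59.20 MPa, ρ = 1220 kg/m³
  option F: σ_y = 186.2 MPa, ρ = 8778 kg/m³
  option W: M = 6.31×10⁻³
  option D: M = 5.21×10⁻³
  option B: M = 3.90×10⁻³
  option R: M = 1.93×10⁻³
  option F: M = 1.55×10⁻³
Option W ranks first.

option W, M = 6.31×10⁻³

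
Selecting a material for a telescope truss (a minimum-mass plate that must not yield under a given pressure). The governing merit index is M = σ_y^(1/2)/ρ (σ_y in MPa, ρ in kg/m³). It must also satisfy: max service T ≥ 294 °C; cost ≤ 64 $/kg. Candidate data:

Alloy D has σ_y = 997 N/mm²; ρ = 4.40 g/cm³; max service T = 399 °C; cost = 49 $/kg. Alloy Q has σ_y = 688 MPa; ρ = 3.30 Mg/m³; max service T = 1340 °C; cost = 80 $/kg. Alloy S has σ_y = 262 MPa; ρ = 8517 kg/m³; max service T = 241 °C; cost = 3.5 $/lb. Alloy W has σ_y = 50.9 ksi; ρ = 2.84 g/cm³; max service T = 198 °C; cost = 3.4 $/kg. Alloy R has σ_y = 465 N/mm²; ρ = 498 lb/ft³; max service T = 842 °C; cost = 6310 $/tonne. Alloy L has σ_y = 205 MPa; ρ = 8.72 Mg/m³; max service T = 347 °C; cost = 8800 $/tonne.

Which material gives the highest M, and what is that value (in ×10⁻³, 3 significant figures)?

alloy D, M = 7.18×10⁻³

Screen on constraints: max service T ≥ 294 °C; cost ≤ 64 $/kg. Survivors: alloy D, alloy R, alloy L.
Putting every candidate on a common basis:
  alloy D: σ_y = 997.0 MPa, ρ = 4400 kg/m³
  alloy R: σ_y = 465.0 MPa, ρ = 7977 kg/m³
  alloy L: σ_y = 205.0 MPa, ρ = 8720 kg/m³
  alloy D: M = 7.18×10⁻³
  alloy R: M = 2.70×10⁻³
  alloy L: M = 1.64×10⁻³
The maximum is for alloy D.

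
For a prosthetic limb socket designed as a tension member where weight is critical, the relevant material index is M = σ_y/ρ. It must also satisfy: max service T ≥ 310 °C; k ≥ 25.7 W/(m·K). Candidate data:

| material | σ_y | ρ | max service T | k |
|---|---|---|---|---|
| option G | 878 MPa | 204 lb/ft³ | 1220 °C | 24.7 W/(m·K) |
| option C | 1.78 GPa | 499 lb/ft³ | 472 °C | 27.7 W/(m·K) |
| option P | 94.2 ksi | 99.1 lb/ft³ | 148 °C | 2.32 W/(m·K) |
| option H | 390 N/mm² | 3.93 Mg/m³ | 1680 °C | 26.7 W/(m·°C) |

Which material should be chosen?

option C

Screen on constraints: max service T ≥ 310 °C; k ≥ 25.7 W/(m·K). Survivors: option C, option H.
After converting to SI:
  option C: σ_y = 1780 MPa, ρ = 7993 kg/m³
  option H: σ_y = 390.0 MPa, ρ = 3930 kg/m³
  option C: M = 223 kN·m/kg
  option H: M = 99.2 kN·m/kg
The maximum is for option C.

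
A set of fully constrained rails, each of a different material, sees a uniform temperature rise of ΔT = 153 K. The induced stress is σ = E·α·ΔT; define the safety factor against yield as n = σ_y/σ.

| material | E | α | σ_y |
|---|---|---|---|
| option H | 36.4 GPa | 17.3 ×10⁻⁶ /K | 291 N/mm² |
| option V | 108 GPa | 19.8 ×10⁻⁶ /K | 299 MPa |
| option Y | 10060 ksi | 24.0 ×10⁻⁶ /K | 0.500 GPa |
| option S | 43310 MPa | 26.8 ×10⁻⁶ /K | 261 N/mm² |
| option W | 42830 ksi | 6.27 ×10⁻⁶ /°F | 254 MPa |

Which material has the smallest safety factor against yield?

option W

In consistent units (E in GPa, α in ×10⁻⁶/K, σ_y in MPa):
  option H: E = 36.40, α = 17.3, σ_y = 291.0 → σ = 96.3 MPa, n = 3.02
  option V: E = 108.0, α = 19.8, σ_y = 299.0 → σ = 327 MPa, n = 0.914
  option Y: E = 69.36, α = 24.0, σ_y = 500.0 → σ = 255 MPa, n = 1.96
  option S: E = 43.31, α = 26.8, σ_y = 261.0 → σ = 178 MPa, n = 1.47
  option W: E = 295.3, α = 11.3, σ_y = 254.0 → σ = 510 MPa, n = 0.498
Smallest n: option W with n = 0.498.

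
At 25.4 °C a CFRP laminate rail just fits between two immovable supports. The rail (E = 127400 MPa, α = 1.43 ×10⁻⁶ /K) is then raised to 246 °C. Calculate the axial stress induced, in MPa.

40.2 MPa

E = 127400 MPa = 127.4 GPa.
ΔT = 220.6 K. Constrained thermal stress σ = E·α·ΔT = 127.4×10³ MPa × 1.43×10⁻⁶ × 220.6 = 40.2 MPa (compressive).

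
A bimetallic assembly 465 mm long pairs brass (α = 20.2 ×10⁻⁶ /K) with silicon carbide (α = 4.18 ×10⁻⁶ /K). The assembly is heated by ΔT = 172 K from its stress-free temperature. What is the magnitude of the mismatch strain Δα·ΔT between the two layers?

Δα = |20.2 − 4.18|×10⁻⁶/K = 16.0×10⁻⁶/K.
Mismatch strain = Δα·ΔT = 16.0×10⁻⁶ × 172.0 = 2.76×10⁻³.

2.76×10⁻³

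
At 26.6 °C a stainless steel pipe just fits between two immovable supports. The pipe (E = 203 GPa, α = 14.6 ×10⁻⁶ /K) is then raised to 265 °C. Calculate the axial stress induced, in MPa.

707 MPa

ΔT = 238.4 K. Constrained thermal stress σ = E·α·ΔT = 203.0×10³ MPa × 14.6×10⁻⁶ × 238.4 = 707 MPa (compressive).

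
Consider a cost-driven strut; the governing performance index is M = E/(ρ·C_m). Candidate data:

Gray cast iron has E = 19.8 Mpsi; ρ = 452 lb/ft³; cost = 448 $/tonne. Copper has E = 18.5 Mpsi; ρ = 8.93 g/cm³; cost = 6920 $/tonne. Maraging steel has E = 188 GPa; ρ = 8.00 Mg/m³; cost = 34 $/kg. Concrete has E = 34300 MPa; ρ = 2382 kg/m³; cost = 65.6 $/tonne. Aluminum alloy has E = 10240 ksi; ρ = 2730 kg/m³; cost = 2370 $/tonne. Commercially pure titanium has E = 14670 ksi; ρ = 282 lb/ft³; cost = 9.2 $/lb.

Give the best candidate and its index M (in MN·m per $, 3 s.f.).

concrete, M = 220 MN·m per $

In SI units:
  gray cast iron: E = 136.5 GPa, ρ = 7240 kg/m³, cost = 0.4480 $/kg
  copper: E = 127.6 GPa, ρ = 8930 kg/m³, cost = 6.920 $/kg
  maraging steel: E = 188.0 GPa, ρ = 8000 kg/m³, cost = 34.00 $/kg
  concrete: E = 34.30 GPa, ρ = 2382 kg/m³, cost = 0.06560 $/kg
  aluminum alloy: E = 70.60 GPa, ρ = 2730 kg/m³, cost = 2.370 $/kg
  commercially pure titanium: E = 101.1 GPa, ρ = 4517 kg/m³, cost = 20.28 $/kg
  concrete: M = 220 MN·m per $
  gray cast iron: M = 42.1 MN·m per $
  aluminum alloy: M = 10.9 MN·m per $
  copper: M = 2.06 MN·m per $
  commercially pure titanium: M = 1.10 MN·m per $
  maraging steel: M = 0.691 MN·m per $
Concrete has the largest M.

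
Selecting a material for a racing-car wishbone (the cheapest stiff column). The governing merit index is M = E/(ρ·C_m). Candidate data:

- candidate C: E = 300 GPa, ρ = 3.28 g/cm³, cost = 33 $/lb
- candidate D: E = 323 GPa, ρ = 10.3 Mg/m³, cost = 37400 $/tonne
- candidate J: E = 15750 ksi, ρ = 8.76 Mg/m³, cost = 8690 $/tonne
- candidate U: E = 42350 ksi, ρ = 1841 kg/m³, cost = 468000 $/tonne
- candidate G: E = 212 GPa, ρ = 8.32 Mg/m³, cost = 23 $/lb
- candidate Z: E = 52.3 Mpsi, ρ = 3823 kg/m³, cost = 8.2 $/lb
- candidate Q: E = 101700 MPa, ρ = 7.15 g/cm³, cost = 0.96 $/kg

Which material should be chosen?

Normalizing units and computing the index:
  candidate C: E = 300.0 GPa, ρ = 3280 kg/m³, cost = 72.75 $/kg
  candidate D: E = 323.0 GPa, ρ = 10300 kg/m³, cost = 37.40 $/kg
  candidate J: E = 108.6 GPa, ρ = 8760 kg/m³, cost = 8.690 $/kg
  candidate U: E = 292.0 GPa, ρ = 1841 kg/m³, cost = 468.0 $/kg
  candidate G: E = 212.0 GPa, ρ = 8320 kg/m³, cost = 50.71 $/kg
  candidate Z: E = 360.6 GPa, ρ = 3823 kg/m³, cost = 18.08 $/kg
  candidate Q: E = 101.7 GPa, ρ = 7150 kg/m³, cost = 0.9600 $/kg
  candidate Q: M = 14.8 MN·m per $
  candidate Z: M = 5.22 MN·m per $
  candidate J: M = 1.43 MN·m per $
  candidate C: M = 1.26 MN·m per $
  candidate D: M = 0.838 MN·m per $
  candidate G: M = 0.503 MN·m per $
  candidate U: M = 0.339 MN·m per $
Highest index: candidate Q.

candidate Q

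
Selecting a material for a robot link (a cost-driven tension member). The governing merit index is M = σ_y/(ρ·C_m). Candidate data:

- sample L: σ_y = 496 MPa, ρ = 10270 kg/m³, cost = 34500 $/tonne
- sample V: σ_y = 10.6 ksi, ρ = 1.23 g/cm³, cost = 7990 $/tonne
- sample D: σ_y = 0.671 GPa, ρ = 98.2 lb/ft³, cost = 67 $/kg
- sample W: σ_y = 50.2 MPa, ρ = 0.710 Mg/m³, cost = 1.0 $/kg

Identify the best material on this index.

sample W

Normalizing units and computing the index:
  sample L: σ_y = 496.0 MPa, ρ = 10270 kg/m³, cost = 34.50 $/kg
  sample V: σ_y = 73.08 MPa, ρ = 1230 kg/m³, cost = 7.990 $/kg
  sample D: σ_y = 671.0 MPa, ρ = 1573 kg/m³, cost = 67.00 $/kg
  sample W: σ_y = 50.20 MPa, ρ = 710.0 kg/m³, cost = 1.000 $/kg
  sample W: M = 70.7 kN·m per $
  sample V: M = 7.44 kN·m per $
  sample D: M = 6.37 kN·m per $
  sample L: M = 1.40 kN·m per $
Highest index: sample W.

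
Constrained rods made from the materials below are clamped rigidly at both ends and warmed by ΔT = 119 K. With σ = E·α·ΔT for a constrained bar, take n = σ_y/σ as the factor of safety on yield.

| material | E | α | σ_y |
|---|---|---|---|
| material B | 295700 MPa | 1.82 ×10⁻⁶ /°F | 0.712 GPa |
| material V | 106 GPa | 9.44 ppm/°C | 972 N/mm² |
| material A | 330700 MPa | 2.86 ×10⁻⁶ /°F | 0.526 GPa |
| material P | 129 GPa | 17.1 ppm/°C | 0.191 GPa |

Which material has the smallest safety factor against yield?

material P

In consistent units (E in GPa, α in ×10⁻⁶/K, σ_y in MPa):
  material B: E = 295.7, α = 3.28, σ_y = 712.0 → σ = 115 MPa, n = 6.18
  material V: E = 106.0, α = 9.44, σ_y = 972.0 → σ = 119 MPa, n = 8.16
  material A: E = 330.7, α = 5.15, σ_y = 526.0 → σ = 203 MPa, n = 2.60
  material P: E = 129.0, α = 17.1, σ_y = 191.0 → σ = 263 MPa, n = 0.728
The minimum is material P at n = 0.728.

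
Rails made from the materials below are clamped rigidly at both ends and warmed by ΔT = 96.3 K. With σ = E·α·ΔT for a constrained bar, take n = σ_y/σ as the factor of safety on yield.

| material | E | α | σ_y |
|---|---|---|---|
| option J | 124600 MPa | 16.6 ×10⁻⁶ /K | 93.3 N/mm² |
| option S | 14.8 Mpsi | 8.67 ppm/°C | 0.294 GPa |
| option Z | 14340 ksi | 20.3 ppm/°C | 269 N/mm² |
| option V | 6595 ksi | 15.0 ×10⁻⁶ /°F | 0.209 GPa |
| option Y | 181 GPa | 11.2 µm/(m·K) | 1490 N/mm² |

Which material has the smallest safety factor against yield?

option J

In consistent units (E in GPa, α in ×10⁻⁶/K, σ_y in MPa):
  option J: E = 124.6, α = 16.6, σ_y = 93.30 → σ = 199 MPa, n = 0.468
  option S: E = 102.0, α = 8.67, σ_y = 294.0 → σ = 85.2 MPa, n = 3.45
  option Z: E = 98.87, α = 20.3, σ_y = 269.0 → σ = 193 MPa, n = 1.39
  option V: E = 45.47, α = 27.0, σ_y = 209.0 → σ = 118 MPa, n = 1.77
  option Y: E = 181.0, α = 11.2, σ_y = 1490 → σ = 195 MPa, n = 7.63
The minimum is option J at n = 0.468.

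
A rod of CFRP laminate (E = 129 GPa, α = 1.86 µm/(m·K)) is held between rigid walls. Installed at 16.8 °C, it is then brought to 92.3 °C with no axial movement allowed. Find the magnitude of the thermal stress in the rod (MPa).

18.1 MPa

ΔT = 75.50 K. Constrained thermal stress σ = E·α·ΔT = 129.0×10³ MPa × 1.86×10⁻⁶ × 75.50 = 18.1 MPa (compressive).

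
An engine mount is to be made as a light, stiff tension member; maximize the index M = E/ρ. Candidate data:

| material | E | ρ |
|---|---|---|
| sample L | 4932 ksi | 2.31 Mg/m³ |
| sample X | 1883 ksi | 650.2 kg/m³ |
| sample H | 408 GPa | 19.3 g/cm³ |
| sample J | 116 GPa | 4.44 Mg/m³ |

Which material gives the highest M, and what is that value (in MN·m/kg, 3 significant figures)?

In SI units:
  sample L: E = 34.00 GPa, ρ = 2310 kg/m³
  sample X: E = 12.98 GPa, ρ = 650.2 kg/m³
  sample H: E = 408.0 GPa, ρ = 19300 kg/m³
  sample J: E = 116.0 GPa, ρ = 4440 kg/m³
  sample J: M = 26.1 MN·m/kg
  sample H: M = 21.1 MN·m/kg
  sample X: M = 20.0 MN·m/kg
  sample L: M = 14.7 MN·m/kg
Highest index: sample J.

sample J, M = 26.1 MN·m/kg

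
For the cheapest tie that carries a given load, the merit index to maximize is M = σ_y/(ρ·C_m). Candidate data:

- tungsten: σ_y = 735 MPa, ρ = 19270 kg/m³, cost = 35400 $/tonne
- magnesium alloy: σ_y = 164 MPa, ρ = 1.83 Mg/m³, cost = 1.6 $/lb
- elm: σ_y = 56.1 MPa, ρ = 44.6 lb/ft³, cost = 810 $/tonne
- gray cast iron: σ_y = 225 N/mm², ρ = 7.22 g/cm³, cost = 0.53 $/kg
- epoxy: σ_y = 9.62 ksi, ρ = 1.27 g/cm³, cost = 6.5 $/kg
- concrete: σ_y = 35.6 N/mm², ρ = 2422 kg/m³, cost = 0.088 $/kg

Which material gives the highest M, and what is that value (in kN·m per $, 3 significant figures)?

Normalizing units and computing the index:
  tungsten: σ_y = 735.0 MPa, ρ = 19270 kg/m³, cost = 35.40 $/kg
  magnesium alloy: σ_y = 164.0 MPa, ρ = 1830 kg/m³, cost = 3.527 $/kg
  elm: σ_y = 56.10 MPa, ρ = 714.4 kg/m³, cost = 0.8100 $/kg
  gray cast iron: σ_y = 225.0 MPa, ρ = 7220 kg/m³, cost = 0.5300 $/kg
  epoxy: σ_y = 66.33 MPa, ρ = 1270 kg/m³, cost = 6.500 $/kg
  concrete: σ_y = 35.60 MPa, ρ = 2422 kg/m³, cost = 0.08800 $/kg
  concrete: M = 167 kN·m per $
  elm: M = 96.9 kN·m per $
  gray cast iron: M = 58.8 kN·m per $
  magnesium alloy: M = 25.4 kN·m per $
  epoxy: M = 8.03 kN·m per $
  tungsten: M = 1.08 kN·m per $
Concrete has the largest M.

concrete, M = 167 kN·m per $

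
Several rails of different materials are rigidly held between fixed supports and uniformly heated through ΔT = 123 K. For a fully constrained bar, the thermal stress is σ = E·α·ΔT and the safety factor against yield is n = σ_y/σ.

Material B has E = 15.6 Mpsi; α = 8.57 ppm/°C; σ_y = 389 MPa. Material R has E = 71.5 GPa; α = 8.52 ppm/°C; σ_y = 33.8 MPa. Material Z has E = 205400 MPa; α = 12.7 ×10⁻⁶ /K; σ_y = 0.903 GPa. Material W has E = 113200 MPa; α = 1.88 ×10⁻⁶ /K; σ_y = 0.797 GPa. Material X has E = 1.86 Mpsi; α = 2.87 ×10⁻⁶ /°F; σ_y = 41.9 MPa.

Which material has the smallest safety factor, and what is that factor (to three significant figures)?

material R, n = 0.451

Converting E to GPa, α to ×10⁻⁶/K, σ_y to MPa, then σ and n for each:
  material B: E = 107.6, α = 8.57, σ_y = 389.0 → σ = 113 MPa, n = 3.43
  material R: E = 71.50, α = 8.52, σ_y = 33.80 → σ = 74.9 MPa, n = 0.451
  material Z: E = 205.4, α = 12.7, σ_y = 903.0 → σ = 321 MPa, n = 2.81
  material W: E = 113.2, α = 1.88, σ_y = 797.0 → σ = 26.2 MPa, n = 30.4
  material X: E = 12.82, α = 5.17, σ_y = 41.90 → σ = 8.15 MPa, n = 5.14
Smallest n: material R with n = 0.451.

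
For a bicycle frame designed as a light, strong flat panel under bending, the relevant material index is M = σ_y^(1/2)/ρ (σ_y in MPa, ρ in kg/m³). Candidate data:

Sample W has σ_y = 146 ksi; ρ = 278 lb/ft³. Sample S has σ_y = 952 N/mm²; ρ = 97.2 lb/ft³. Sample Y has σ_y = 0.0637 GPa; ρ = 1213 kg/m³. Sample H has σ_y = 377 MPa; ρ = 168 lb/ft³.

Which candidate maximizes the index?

Putting every candidate on a common basis:
  sample W: σ_y = 1007 MPa, ρ = 4453 kg/m³
  sample S: σ_y = 952.0 MPa, ρ = 1557 kg/m³
  sample Y: σ_y = 63.70 MPa, ρ = 1213 kg/m³
  sample H: σ_y = 377.0 MPa, ρ = 2691 kg/m³
  sample S: M = 19.8×10⁻³
  sample H: M = 7.22×10⁻³
  sample W: M = 7.12×10⁻³
  sample Y: M = 6.58×10⁻³
Sample S has the largest M.

sample S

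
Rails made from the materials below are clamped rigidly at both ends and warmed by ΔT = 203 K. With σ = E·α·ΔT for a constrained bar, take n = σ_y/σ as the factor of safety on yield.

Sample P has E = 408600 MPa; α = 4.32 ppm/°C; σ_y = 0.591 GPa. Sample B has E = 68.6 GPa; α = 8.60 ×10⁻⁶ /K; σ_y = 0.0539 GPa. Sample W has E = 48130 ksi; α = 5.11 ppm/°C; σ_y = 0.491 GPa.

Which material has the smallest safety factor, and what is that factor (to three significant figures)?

With everything in SI (GPa, ×10⁻⁶/K, MPa):
  sample P: E = 408.6, α = 4.32, σ_y = 591.0 → σ = 358 MPa, n = 1.65
  sample B: E = 68.60, α = 8.60, σ_y = 53.90 → σ = 120 MPa, n = 0.450
  sample W: E = 331.8, α = 5.11, σ_y = 491.0 → σ = 344 MPa, n = 1.43
The minimum is sample B at n = 0.450.

sample B, n = 0.450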